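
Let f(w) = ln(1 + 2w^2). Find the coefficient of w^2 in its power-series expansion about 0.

f(0) = 0
f′(0) = 0
f′′(0) = 4
So c_2 = f′′(0)/2! = 2.

2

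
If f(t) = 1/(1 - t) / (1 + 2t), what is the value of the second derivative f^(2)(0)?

Take the Cauchy product of the two expansions.
From the series, [t^2] f = 3; multiply by 2! = 2 to get 6.

6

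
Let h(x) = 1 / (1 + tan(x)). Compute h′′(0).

2

Write 1/(1+u) = 1 - u + u^2 - u^3 + ... and substitute the series for u.
The coefficient of x^2 in the expansion is 1, so h′′(0) = 2! * (1) = 2.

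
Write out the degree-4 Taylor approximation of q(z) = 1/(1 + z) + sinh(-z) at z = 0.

Add the two expansions coefficient-wise.
q(0) = 1
q′(0) = -2
q′′(0) = 2
q′′′(0) = -7
q^(4)(0) = 24
Then c_k = q^(k)(0)/k! gives each Taylor coefficient.

z^4 - 7*z^3/6 + z^2 - 2*z + 1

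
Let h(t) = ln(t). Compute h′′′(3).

Apply the Taylor formula c_k = f^(k)(a)/k!.
From the series, [(t - 3)^3] h = 1/81; multiply by 3! = 6 to get 2/27.

2/27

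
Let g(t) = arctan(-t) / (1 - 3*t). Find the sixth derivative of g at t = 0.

Multiply the numerator's expansion by the denominator's geometric series.
The coefficient of t^6 in the expansion is -1173/5, so g^(6)(0) = 6! * (-1173/5) = -168912.

-168912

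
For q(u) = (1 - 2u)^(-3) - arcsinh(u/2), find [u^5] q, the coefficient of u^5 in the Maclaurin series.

860157/1280

Add the two expansions coefficient-wise.
q(0) = 1
q′(0) = 11/2
q′′(0) = 48
q′′′(0) = 3841/8
q^(4)(0) = 5760
q^(5)(0) = 2580471/32
So c_5 = q^(5)(0)/5! = 860157/1280.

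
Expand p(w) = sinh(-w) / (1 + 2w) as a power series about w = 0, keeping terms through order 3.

Write out both Maclaurin series and multiply, keeping only the needed powers.
p(0) = 0
p′(0) = -1
p′′(0) = 4
p′′′(0) = -25
Then c_k = p^(k)(0)/k! gives each Taylor coefficient.

-25*w^3/6 + 2*w^2 - w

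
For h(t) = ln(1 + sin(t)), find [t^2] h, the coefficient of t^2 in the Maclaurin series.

Substitute the inner expansion into the outer series and collect powers.
[t^0] = 0;  [t^1] = 1;  [t^2] = -1/2.
So c_2 = h′′(0)/2! = -1/2.

-1/2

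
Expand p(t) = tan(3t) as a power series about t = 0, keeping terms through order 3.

p(0) = 0
p′(0) = 3
p′′(0) = 0
p′′′(0) = 54

9*t^3 + 3*t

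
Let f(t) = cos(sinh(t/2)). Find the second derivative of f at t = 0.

-1/4

Compose series: expand the inner function first, then feed it into the outer expansion.
From the series, [t^2] f = -1/8; multiply by 2! = 2 to get -1/4.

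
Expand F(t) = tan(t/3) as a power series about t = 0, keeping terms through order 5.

Differentiate repeatedly and evaluate at the center.
F(0) = 0
F′(0) = 1/3
F′′(0) = 0
F′′′(0) = 2/27
F^(4)(0) = 0
F^(5)(0) = 16/243

2*t^5/3645 + t^3/81 + t/3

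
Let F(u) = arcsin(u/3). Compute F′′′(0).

The coefficient of u^3 in the expansion is 1/162, so F′′′(0) = 3! * (1/162) = 1/27.

1/27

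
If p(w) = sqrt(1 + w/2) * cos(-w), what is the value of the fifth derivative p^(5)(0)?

905/1024

Expand each factor separately, then convolve coefficients.
From the series, [w^5] p = 181/24576; multiply by 5! = 120 to get 905/1024.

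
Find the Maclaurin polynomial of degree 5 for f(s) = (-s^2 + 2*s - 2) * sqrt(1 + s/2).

-59*s^5/4096 + 53*s^4/1024 - 21*s^3/64 - 7*s^2/16 + 3*s/2 - 2

Distribute the polynomial across the series and collect like powers.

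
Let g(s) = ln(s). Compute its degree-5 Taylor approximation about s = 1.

Use the known series and substitute for the argument.
g(1) = 0
g′(1) = 1
g′′(1) = -1
g′′′(1) = 2
g^(4)(1) = -6
g^(5)(1) = 24

(s - 1)^5/5 - (s - 1)^4/4 + (s - 1)^3/3 - (s - 1)^2/2 + (s - 1)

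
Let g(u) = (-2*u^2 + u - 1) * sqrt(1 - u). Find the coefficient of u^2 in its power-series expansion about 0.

Shift and add copies of the series according to the polynomial's terms.
[u^0] = -1;  [u^1] = 3/2;  [u^2] = -19/8.

-19/8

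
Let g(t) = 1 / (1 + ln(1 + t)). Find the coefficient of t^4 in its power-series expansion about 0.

11/3

Use the geometric series for the reciprocal, then substitute.
[t^0] = 1;  [t^1] = -1;  [t^2] = 3/2;  [t^3] = -7/3;  [t^4] = 11/3.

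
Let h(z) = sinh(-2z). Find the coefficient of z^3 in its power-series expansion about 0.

-4/3

h(0) = 0
h′(0) = -2
h′′(0) = 0
h′′′(0) = -8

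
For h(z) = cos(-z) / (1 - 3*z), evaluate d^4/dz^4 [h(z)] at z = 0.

Use 1/(1 - r) = Σ r^k on the denominator, then take the Cauchy product.
The coefficient of z^4 in the expansion is 1837/24, so h^(4)(0) = 4! * (1837/24) = 1837.

1837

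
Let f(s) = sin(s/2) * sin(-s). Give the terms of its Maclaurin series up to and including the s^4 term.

5*s^4/48 - s^2/2

Multiply the two series term by term and collect like powers.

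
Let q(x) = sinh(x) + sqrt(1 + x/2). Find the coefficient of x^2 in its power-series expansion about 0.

-1/32

Add the two expansions coefficient-wise.
[x^0] = 1;  [x^1] = 5/4;  [x^2] = -1/32.
So c_2 = q′′(0)/2! = -1/32.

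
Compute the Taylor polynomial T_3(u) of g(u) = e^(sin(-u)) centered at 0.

Substitute the inner expansion into the outer series and collect powers.
g(0) = 1
g′(0) = -1
g′′(0) = 1
g′′′(0) = 0

u^2/2 - u + 1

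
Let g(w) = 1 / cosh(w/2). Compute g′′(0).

Write the quotient as an unknown series and match coefficients against numerator = denominator · series.
The coefficient of w^2 in the expansion is -1/8, so g′′(0) = 2! * (-1/8) = -1/4.

-1/4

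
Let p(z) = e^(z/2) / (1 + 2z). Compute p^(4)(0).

Take the Cauchy product of the two expansions.
From the series, [z^4] p = 1595/128; multiply by 4! = 24 to get 6*2^(315/331)*3^(274/331)*5^(266/331)*7^(178/331).

6*2^(315/331)*3^(274/331)*5^(266/331)*7^(178/331)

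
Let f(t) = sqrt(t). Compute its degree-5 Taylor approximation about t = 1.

7*(t - 1)^5/256 - 5*(t - 1)^4/128 + (t - 1)^3/16 - (t - 1)^2/8 + (t - 1)/2 + 1

[(t - 1)^0] = 1;  [(t - 1)^1] = 1/2;  [(t - 1)^2] = -1/8;  [(t - 1)^3] = 1/16;  [(t - 1)^4] = -5/128;  [(t - 1)^5] = 7/256.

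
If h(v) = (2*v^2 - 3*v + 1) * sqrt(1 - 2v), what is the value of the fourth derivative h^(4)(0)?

Shift and add copies of the series according to the polynomial's terms.
From the series, [v^4] h = -1/8; multiply by 4! = 24 to get -3.

-3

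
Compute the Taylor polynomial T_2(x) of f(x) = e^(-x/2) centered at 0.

f(0) = 1
f′(0) = -1/2
f′′(0) = 1/4
Then c_k = f^(k)(0)/k! gives each Taylor coefficient.

x^2/8 - x/2 + 1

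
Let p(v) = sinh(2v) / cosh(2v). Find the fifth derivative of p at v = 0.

Write the quotient as an unknown series and match coefficients against numerator = denominator · series.
The coefficient of v^5 in the expansion is 64/15, so p^(5)(0) = 5! * (64/15) = 512.

512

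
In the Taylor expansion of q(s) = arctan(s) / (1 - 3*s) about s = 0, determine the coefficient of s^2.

Expand 1/(denominator) as a geometric series and multiply by the numerator's series.
[s^0] = 0;  [s^1] = 1;  [s^2] = 3.
So c_2 = q′′(0)/2! = 3.

3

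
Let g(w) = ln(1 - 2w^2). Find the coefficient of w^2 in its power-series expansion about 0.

-2

Compute the successive derivatives at the expansion point and divide by k!.
[w^0] = 0;  [w^1] = 0;  [w^2] = -2.
So c_2 = g′′(0)/2! = -2.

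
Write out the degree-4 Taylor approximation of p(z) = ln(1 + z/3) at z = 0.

-z^4/324 + z^3/81 - z^2/18 + z/3

Compute the successive derivatives at the expansion point and divide by k!.
[z^0] = 0;  [z^1] = 1/3;  [z^2] = -1/18;  [z^3] = 1/81;  [z^4] = -1/324.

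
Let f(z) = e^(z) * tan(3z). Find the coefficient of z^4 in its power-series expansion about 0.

Expand each factor separately, then convolve coefficients.
[z^0] = 0;  [z^1] = 3;  [z^2] = 3;  [z^3] = 21/2;  [z^4] = 19/2.
So c_4 = f^(4)(0)/4! = 19/2.

19/2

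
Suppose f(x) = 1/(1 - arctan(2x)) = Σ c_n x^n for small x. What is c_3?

16/3

Compose series: expand the inner function first, then feed it into the outer expansion.
f(0) = 1
f′(0) = 2
f′′(0) = 8
f′′′(0) = 32
Dividing each by k! gives the coefficients c_0, ..., c_3.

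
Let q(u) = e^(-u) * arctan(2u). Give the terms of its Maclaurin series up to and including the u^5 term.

103*u^5/20 + 7*u^4/3 - 5*u^3/3 - 2*u^2 + 2*u

Multiply the two series term by term and collect like powers.
q(0) = 0
q′(0) = 2
q′′(0) = -4
q′′′(0) = -10
q^(4)(0) = 56
q^(5)(0) = 618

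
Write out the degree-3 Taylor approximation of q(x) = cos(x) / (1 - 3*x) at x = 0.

Expand 1/(denominator) as a geometric series and multiply by the numerator's series.
q(0) = 1
q′(0) = 3
q′′(0) = 17
q′′′(0) = 153
The Taylor polynomial is Σ q^(k)(0)/k! · x^k.

51*x^3/2 + 17*x^2/2 + 3*x + 1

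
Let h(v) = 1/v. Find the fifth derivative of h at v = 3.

-40/243

Use the known series and substitute for the argument.
From the series, [(v - 3)^5] h = -1/729; multiply by 5! = 120 to get -40/243.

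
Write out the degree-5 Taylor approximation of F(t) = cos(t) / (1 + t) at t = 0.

Take the Cauchy product of the two expansions.
F(0) = 1
F′(0) = -1
F′′(0) = 1
F′′′(0) = -3
F^(4)(0) = 13
F^(5)(0) = -65
Then c_k = F^(k)(0)/k! gives each Taylor coefficient.

-13*t^5/24 + 13*t^4/24 - t^3/2 + t^2/2 - t + 1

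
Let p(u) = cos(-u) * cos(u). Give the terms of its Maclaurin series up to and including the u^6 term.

Take the Cauchy product of the two expansions.

-2*u^6/45 + u^4/3 - u^2 + 1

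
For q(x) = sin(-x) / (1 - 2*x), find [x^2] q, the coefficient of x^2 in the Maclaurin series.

Use 1/(1 - r) = Σ r^k on the denominator, then take the Cauchy product.
q(0) = 0
q′(0) = -1
q′′(0) = -4
So c_2 = q′′(0)/2! = -2.

-2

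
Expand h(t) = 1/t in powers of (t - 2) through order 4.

(t - 2)^4/32 - (t - 2)^3/16 + (t - 2)^2/8 - (t - 2)/4 + 1/2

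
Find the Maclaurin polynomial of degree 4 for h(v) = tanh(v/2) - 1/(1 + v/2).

Expand each term separately and add.

-v^4/16 + v^3/12 - v^2/4 + v - 1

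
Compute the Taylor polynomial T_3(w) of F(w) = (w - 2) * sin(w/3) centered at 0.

Distribute the polynomial across the series and collect like powers.
F(0) = 0
F′(0) = -2/3
F′′(0) = 2/3
F′′′(0) = 2/27
The Taylor polynomial is Σ F^(k)(0)/k! · w^k.

w^3/81 + w^2/3 - 2*w/3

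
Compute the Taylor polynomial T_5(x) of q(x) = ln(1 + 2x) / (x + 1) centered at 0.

256*x^5/15 - 32*x^4/3 + 20*x^3/3 - 4*x^2 + 2*x

Expand 1/(denominator) as a geometric series and multiply by the numerator's series.
[x^0] = 0;  [x^1] = 2;  [x^2] = -4;  [x^3] = 20/3;  [x^4] = -32/3;  [x^5] = 256/15.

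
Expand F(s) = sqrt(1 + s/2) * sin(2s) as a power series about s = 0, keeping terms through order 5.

4661*s^5/15360 - 61*s^4/192 - 67*s^3/48 + s^2/2 + 2*s

Take the Cauchy product of the two expansions.
F(0) = 0
F′(0) = 2
F′′(0) = 1
F′′′(0) = -67/8
F^(4)(0) = -61/8
F^(5)(0) = 4661/128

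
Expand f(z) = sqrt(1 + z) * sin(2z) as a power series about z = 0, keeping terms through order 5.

Take the Cauchy product of the two expansions.
f(0) = 0
f′(0) = 2
f′′(0) = 2
f′′′(0) = -19/2
f^(4)(0) = -13
f^(5)(0) = 341/8

341*z^5/960 - 13*z^4/24 - 19*z^3/12 + z^2 + 2*z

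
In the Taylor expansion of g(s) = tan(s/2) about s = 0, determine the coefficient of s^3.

1/24

g(0) = 0
g′(0) = 1/2
g′′(0) = 0
g′′′(0) = 1/4
Dividing each by k! gives the coefficients c_0, ..., c_3.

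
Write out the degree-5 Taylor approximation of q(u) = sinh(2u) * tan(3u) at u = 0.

22*u^4 + 6*u^2

Take the Cauchy product of the two expansions.
[u^0] = 0;  [u^1] = 0;  [u^2] = 6;  [u^3] = 0;  [u^4] = 22;  [u^5] = 0.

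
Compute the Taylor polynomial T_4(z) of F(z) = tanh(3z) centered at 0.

-9*z^3 + 3*z

F(0) = 0
F′(0) = 3
F′′(0) = 0
F′′′(0) = -54
F^(4)(0) = 0
Dividing each by k! gives the coefficients c_0, ..., c_4.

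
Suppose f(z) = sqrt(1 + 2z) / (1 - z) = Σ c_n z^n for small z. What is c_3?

Expand each factor separately, then convolve coefficients.
[z^0] = 1;  [z^1] = 2;  [z^2] = 3/2;  [z^3] = 2.

2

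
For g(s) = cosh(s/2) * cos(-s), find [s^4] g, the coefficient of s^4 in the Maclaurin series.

Write out both Maclaurin series and multiply, keeping only the needed powers.
g(0) = 1
g′(0) = 0
g′′(0) = -3/4
g′′′(0) = 0
g^(4)(0) = -7/16
So c_4 = g^(4)(0)/4! = -7/384.

-7/384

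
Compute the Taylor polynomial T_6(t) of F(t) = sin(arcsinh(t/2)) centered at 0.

t^5/192 - t^3/24 + t/2

Substitute the inner expansion into the outer series and collect powers.
[t^0] = 0;  [t^1] = 1/2;  [t^2] = 0;  [t^3] = -1/24;  [t^4] = 0;  [t^5] = 1/192;  [t^6] = 0.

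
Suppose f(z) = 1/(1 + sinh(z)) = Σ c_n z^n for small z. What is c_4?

Compose series: expand the inner function first, then feed it into the outer expansion.
f(0) = 1
f′(0) = -1
f′′(0) = 2
f′′′(0) = -7
f^(4)(0) = 32
Dividing each by k! gives the coefficients c_0, ..., c_4.

4/3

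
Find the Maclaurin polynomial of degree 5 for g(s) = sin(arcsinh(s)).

s^5/6 - s^3/3 + s

Substitute the inner expansion into the outer series and collect powers.
g(0) = 0
g′(0) = 1
g′′(0) = 0
g′′′(0) = -2
g^(4)(0) = 0
g^(5)(0) = 20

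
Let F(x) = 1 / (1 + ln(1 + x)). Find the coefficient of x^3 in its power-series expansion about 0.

Write 1/(1+u) = 1 - u + u^2 - u^3 + ... and substitute the series for u.
So c_3 = F′′′(0)/3! = -7/3.

-7/3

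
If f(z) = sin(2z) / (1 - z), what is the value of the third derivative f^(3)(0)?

Write out both Maclaurin series and multiply, keeping only the needed powers.
From the series, [z^3] f = 2/3; multiply by 3! = 6 to get 4.

4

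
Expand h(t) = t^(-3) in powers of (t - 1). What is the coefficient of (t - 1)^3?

-10

[(t - 1)^0] = 1;  [(t - 1)^1] = -3;  [(t - 1)^2] = 6;  [(t - 1)^3] = -10.
So c_3 = h′′′(1)/3! = -10.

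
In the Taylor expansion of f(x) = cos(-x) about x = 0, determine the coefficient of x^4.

Use the known series and substitute for the argument.

1/24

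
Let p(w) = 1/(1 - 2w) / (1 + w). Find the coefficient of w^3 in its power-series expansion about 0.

5

Take the Cauchy product of the two expansions.
p(0) = 1
p′(0) = 1
p′′(0) = 6
p′′′(0) = 30
So c_3 = p′′′(0)/3! = 5.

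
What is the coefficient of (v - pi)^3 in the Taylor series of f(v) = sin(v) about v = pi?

1/6

f(pi) = 0
f′(pi) = -1
f′′(pi) = 0
f′′′(pi) = 1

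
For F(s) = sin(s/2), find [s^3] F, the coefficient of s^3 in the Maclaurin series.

c_3 = F′′′(0)/3! = -1/48.

-1/48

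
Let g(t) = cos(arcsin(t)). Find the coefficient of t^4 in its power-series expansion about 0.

Plug the Maclaurin series of the inner function into that of the outer and collect terms.
[t^0] = 1;  [t^1] = 0;  [t^2] = -1/2;  [t^3] = 0;  [t^4] = -1/8.

-1/8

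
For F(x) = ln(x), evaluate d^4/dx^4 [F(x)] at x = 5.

-6/625

The coefficient of (x - 5)^4 in the expansion is -1/2500, so F^(4)(5) = 4! * (-1/2500) = -6/625.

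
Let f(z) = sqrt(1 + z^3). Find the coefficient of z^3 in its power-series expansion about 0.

1/2

f(0) = 1
f′(0) = 0
f′′(0) = 0
f′′′(0) = 3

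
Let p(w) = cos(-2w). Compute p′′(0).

The coefficient of w^2 in the expansion is -2, so p′′(0) = 2! * (-2) = -4.

-4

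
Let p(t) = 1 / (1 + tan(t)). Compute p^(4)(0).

40

Expand as Σ (-1)^k u^k with u equal to the inner function's series.
From the series, [t^4] p = 5/3; multiply by 4! = 24 to get 40.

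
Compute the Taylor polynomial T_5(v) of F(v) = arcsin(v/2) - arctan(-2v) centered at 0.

1639*v^5/256 - 127*v^3/48 + 5*v/2

Add the two expansions coefficient-wise.
F(0) = 0
F′(0) = 5/2
F′′(0) = 0
F′′′(0) = -127/8
F^(4)(0) = 0
F^(5)(0) = 24585/32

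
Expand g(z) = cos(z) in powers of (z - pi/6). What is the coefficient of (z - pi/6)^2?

-sqrt(3)/4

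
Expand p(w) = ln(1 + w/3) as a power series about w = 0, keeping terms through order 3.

w^3/81 - w^2/18 + w/3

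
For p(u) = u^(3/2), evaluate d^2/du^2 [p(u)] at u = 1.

3/4

From the series, [(u - 1)^2] p = 3/8; multiply by 2! = 2 to get 3/4.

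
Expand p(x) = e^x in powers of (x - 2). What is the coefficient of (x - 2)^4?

Differentiate repeatedly and evaluate at the center.
p(2) = e^(2)
p′(2) = e^(2)
p′′(2) = e^(2)
p′′′(2) = e^(2)
p^(4)(2) = e^(2)

e^(2)/24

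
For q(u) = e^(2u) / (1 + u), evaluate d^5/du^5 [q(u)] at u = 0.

Write out both Maclaurin series and multiply, keeping only the needed powers.
The coefficient of u^5 in the expansion is -1/15, so q^(5)(0) = 5! * (-1/15) = -8.

-8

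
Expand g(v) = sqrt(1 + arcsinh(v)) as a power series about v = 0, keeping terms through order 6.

Let u equal the inner series; expand the outer function in u and truncate.
g(0) = 1
g′(0) = 1/2
g′′(0) = -1/4
g′′′(0) = -1/8
g^(4)(0) = 1/16
g^(5)(0) = 129/32
g^(6)(0) = -769/64
The Taylor polynomial is Σ g^(k)(0)/k! · v^k.

-769*v^6/46080 + 43*v^5/1280 + v^4/384 - v^3/48 - v^2/8 + v/2 + 1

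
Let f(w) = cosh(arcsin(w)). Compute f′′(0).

1

Plug the Maclaurin series of the inner function into that of the outer and collect terms.
The coefficient of w^2 in the expansion is 1/2, so f′′(0) = 2! * (1/2) = 1.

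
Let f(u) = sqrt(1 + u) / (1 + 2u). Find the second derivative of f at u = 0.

Expand each factor separately, then convolve coefficients.
The coefficient of u^2 in the expansion is 23/8, so f′′(0) = 2! * (23/8) = 23/4.

23/4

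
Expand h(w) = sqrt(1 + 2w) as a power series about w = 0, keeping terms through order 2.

Apply the Taylor formula c_k = f^(k)(a)/k!.
[w^0] = 1;  [w^1] = 1;  [w^2] = -1/2.

-w^2/2 + w + 1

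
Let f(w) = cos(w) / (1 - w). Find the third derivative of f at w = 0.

Take the Cauchy product of the two expansions.
The coefficient of w^3 in the expansion is 1/2, so f′′′(0) = 3! * (1/2) = 3.

3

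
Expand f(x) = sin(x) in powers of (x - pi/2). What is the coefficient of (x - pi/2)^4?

1/24

c_4 = f^(4)(pi/2)/4! = 1/24.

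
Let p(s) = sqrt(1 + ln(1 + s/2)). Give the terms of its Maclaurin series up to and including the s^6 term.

Compose series: expand the inner function first, then feed it into the outer expansion.
[s^0] = 1;  [s^1] = 1/4;  [s^2] = -3/32;  [s^3] = 17/384;  [s^4] = -143/6144;  [s^5] = 1609/122880;  [s^6] = -22819/2949120.

-22819*s^6/2949120 + 1609*s^5/122880 - 143*s^4/6144 + 17*s^3/384 - 3*s^2/32 + s/4 + 1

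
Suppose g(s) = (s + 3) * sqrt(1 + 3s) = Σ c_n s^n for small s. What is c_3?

63/16

Shift and add copies of the series according to the polynomial's terms.
g(0) = 3
g′(0) = 11/2
g′′(0) = -15/4
g′′′(0) = 189/8
Then c_k = g^(k)(0)/k! gives each Taylor coefficient.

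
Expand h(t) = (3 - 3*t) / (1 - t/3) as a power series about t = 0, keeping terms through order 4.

Distribute the polynomial across the series and collect like powers.
h(0) = 3
h′(0) = -2
h′′(0) = -4/3
h′′′(0) = -4/3
h^(4)(0) = -16/9
The Taylor polynomial is Σ h^(k)(0)/k! · t^k.

-2*t^4/27 - 2*t^3/9 - 2*t^2/3 - 2*t + 3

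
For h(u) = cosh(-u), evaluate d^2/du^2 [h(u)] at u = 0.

1

Compute the successive derivatives at the expansion point and divide by k!.
The coefficient of u^2 in the expansion is 1/2, so h′′(0) = 2! * (1/2) = 1.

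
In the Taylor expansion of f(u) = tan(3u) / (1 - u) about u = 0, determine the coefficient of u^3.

Take the Cauchy product of the two expansions.
f(0) = 0
f′(0) = 3
f′′(0) = 6
f′′′(0) = 72
The Taylor polynomial is Σ f^(k)(0)/k! · u^k.

12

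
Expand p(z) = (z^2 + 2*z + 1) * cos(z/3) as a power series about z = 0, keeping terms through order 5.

z^5/972 - 107*z^4/1944 - z^3/9 + 17*z^2/18 + 2*z + 1

Distribute the polynomial across the series and collect like powers.
p(0) = 1
p′(0) = 2
p′′(0) = 17/9
p′′′(0) = -2/3
p^(4)(0) = -107/81
p^(5)(0) = 10/81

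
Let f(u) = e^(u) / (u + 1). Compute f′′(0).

1

Use 1/(1 - r) = Σ r^k on the denominator, then take the Cauchy product.
From the series, [u^2] f = 1/2; multiply by 2! = 2 to get 1.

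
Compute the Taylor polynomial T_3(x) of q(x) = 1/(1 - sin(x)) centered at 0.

5*x^3/6 + x^2 + x + 1

Plug the Maclaurin series of the inner function into that of the outer and collect terms.
[x^0] = 1;  [x^1] = 1;  [x^2] = 1;  [x^3] = 5/6.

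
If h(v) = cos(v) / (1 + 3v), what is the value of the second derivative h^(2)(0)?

Take the Cauchy product of the two expansions.
The coefficient of v^2 in the expansion is 17/2, so h′′(0) = 2! * (17/2) = 17.

17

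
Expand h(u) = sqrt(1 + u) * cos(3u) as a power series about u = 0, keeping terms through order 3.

-35*u^3/16 - 37*u^2/8 + u/2 + 1

Take the Cauchy product of the two expansions.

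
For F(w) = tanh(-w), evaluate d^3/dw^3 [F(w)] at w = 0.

Apply the Taylor formula c_k = f^(k)(a)/k!.
From the series, [w^3] F = 1/3; multiply by 3! = 6 to get 2.

2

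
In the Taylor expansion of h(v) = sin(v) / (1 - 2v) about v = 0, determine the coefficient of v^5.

Take the Cauchy product of the two expansions.
h(0) = 0
h′(0) = 1
h′′(0) = 4
h′′′(0) = 23
h^(4)(0) = 184
h^(5)(0) = 1841

1841/120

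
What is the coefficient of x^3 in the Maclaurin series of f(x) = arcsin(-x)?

-1/6

c_3 = f′′′(0)/3! = -1/6.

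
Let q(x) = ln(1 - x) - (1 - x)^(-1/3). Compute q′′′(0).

Expand each term separately and add.
From the series, [x^3] q = -41/81; multiply by 3! = 6 to get -82/27.

-82/27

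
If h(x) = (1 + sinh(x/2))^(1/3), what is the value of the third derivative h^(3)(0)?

Compose series: expand the inner function first, then feed it into the outer expansion.
The coefficient of x^3 in the expansion is 19/1296, so h′′′(0) = 3! * (19/1296) = 19/216.

19/216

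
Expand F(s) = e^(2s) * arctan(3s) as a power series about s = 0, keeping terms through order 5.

163*s^5/5 - 14*s^4 - 3*s^3 + 6*s^2 + 3*s

Take the Cauchy product of the two expansions.
[s^0] = 0;  [s^1] = 3;  [s^2] = 6;  [s^3] = -3;  [s^4] = -14;  [s^5] = 163/5.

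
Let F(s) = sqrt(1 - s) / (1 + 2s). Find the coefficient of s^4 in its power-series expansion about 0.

Multiply the two series term by term and collect like powers.
F(0) = 1
F′(0) = -5/2
F′′(0) = 39/4
F′′′(0) = -471/8
F^(4)(0) = 7521/16

2507/128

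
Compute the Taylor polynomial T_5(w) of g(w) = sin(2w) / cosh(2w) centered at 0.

48*w^5/5 - 16*w^3/3 + 2*w

Write the quotient as an unknown series and match coefficients against numerator = denominator · series.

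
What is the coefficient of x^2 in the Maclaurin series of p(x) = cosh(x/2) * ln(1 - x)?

-1/2

Multiply the two series term by term and collect like powers.
p(0) = 0
p′(0) = -1
p′′(0) = -1
The Taylor polynomial is Σ p^(k)(0)/k! · x^k.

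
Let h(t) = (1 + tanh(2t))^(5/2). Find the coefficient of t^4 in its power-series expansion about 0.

Let u equal the inner series; expand the outer function in u and truncate.

-165/8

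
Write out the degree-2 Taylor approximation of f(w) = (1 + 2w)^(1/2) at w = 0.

-w^2/2 + w + 1

Apply the Taylor formula c_k = f^(k)(a)/k!.
[w^0] = 1;  [w^1] = 1;  [w^2] = -1/2.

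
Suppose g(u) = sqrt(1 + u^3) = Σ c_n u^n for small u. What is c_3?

1/2

g(0) = 1
g′(0) = 0
g′′(0) = 0
g′′′(0) = 3
So c_3 = g′′′(0)/3! = 1/2.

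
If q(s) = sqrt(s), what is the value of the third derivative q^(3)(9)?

The coefficient of (s - 9)^3 in the expansion is 1/3888, so q′′′(9) = 3! * (1/3888) = 1/648.

1/648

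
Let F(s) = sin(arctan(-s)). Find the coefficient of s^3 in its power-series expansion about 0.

1/2

Let u equal the inner series; expand the outer function in u and truncate.
F(0) = 0
F′(0) = -1
F′′(0) = 0
F′′′(0) = 3
The Taylor polynomial is Σ F^(k)(0)/k! · s^k.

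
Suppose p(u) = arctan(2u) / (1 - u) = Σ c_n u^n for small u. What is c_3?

-2/3

Use 1/(1 - r) = Σ r^k on the denominator, then take the Cauchy product.
p(0) = 0
p′(0) = 2
p′′(0) = 4
p′′′(0) = -4
Dividing each by k! gives the coefficients c_0, ..., c_3.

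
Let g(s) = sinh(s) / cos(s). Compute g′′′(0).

Write the quotient as an unknown series and match coefficients against numerator = denominator · series.
From the series, [s^3] g = 2/3; multiply by 3! = 6 to get 4.

4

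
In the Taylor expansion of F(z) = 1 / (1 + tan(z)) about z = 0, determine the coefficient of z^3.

-4/3

Write 1/(1+u) = 1 - u + u^2 - u^3 + ... and substitute the series for u.
[z^0] = 1;  [z^1] = -1;  [z^2] = 1;  [z^3] = -4/3.
So c_3 = F′′′(0)/3! = -4/3.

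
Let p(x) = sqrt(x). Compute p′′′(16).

3/8192

Apply the Taylor formula c_k = f^(k)(a)/k!.
From the series, [(x - 16)^3] p = 1/16384; multiply by 3! = 6 to get 3/8192.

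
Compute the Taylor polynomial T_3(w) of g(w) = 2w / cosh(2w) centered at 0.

Write the quotient as an unknown series and match coefficients against numerator = denominator · series.

-4*w^3 + 2*w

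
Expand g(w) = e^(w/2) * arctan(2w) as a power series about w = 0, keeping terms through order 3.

Expand each factor separately, then convolve coefficients.
g(0) = 0
g′(0) = 2
g′′(0) = 2
g′′′(0) = -29/2
Then c_k = g^(k)(0)/k! gives each Taylor coefficient.

-29*w^3/12 + w^2 + 2*w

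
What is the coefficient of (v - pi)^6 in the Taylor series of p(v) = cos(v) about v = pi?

p(pi) = -1
p′(pi) = 0
p′′(pi) = 1
p′′′(pi) = 0
p^(4)(pi) = -1
p^(5)(pi) = 0
p^(6)(pi) = 1
So c_6 = p^(6)(pi)/6! = 1/720.

1/720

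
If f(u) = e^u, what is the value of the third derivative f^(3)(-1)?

From the series, [(u + 1)^3] f = e^(-1)/6; multiply by 3! = 6 to get e^(-1).

e^(-1)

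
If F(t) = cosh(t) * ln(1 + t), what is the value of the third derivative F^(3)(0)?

Expand each factor separately, then convolve coefficients.
The coefficient of t^3 in the expansion is 5/6, so F′′′(0) = 3! * (5/6) = 5.

5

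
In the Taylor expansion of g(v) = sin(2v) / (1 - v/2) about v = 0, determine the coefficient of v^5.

Multiply the two series term by term and collect like powers.
g(0) = 0
g′(0) = 2
g′′(0) = 2
g′′′(0) = -5
g^(4)(0) = -10
g^(5)(0) = 7

7/120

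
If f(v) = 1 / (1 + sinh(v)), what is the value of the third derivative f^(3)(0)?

Write 1/(1+u) = 1 - u + u^2 - u^3 + ... and substitute the series for u.
From the series, [v^3] f = -7/6; multiply by 3! = 6 to get -7.

-7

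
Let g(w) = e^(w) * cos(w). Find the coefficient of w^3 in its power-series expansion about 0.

Take the Cauchy product of the two expansions.
g(0) = 1
g′(0) = 1
g′′(0) = 0
g′′′(0) = -2

-1/3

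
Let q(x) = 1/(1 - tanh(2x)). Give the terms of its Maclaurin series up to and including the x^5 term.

64*x^5/15 + 16*x^4/3 + 16*x^3/3 + 4*x^2 + 2*x + 1

Substitute the inner expansion into the outer series and collect powers.
q(0) = 1
q′(0) = 2
q′′(0) = 8
q′′′(0) = 32
q^(4)(0) = 128
q^(5)(0) = 512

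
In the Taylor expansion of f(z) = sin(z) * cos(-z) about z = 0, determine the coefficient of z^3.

Write out both Maclaurin series and multiply, keeping only the needed powers.
[z^0] = 0;  [z^1] = 1;  [z^2] = 0;  [z^3] = -2/3.
So c_3 = f′′′(0)/3! = -2/3.

-2/3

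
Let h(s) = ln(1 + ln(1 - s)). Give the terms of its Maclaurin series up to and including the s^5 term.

-19*s^5/10 - 35*s^4/24 - 7*s^3/6 - s^2 - s

Plug the Maclaurin series of the inner function into that of the outer and collect terms.
h(0) = 0
h′(0) = -1
h′′(0) = -2
h′′′(0) = -7
h^(4)(0) = -35
h^(5)(0) = -228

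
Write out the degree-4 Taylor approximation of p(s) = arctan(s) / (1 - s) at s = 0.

2*s^4/3 + 2*s^3/3 + s^2 + s

Take the Cauchy product of the two expansions.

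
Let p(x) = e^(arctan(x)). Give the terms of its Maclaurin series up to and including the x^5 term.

Plug the Maclaurin series of the inner function into that of the outer and collect terms.
p(0) = 1
p′(0) = 1
p′′(0) = 1
p′′′(0) = -1
p^(4)(0) = -7
p^(5)(0) = 5

x^5/24 - 7*x^4/24 - x^3/6 + x^2/2 + x + 1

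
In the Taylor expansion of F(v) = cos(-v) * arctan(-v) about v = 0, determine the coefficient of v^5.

-49/120

Multiply the two series term by term and collect like powers.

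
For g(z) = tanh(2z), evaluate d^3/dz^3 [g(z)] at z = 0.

Differentiate repeatedly and evaluate at the center.
The coefficient of z^3 in the expansion is -8/3, so g′′′(0) = 3! * (-8/3) = -16.

-16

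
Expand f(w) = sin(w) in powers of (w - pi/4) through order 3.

-sqrt(2)*(w - pi/4)^3/12 - sqrt(2)*(w - pi/4)^2/4 + sqrt(2)*(w - pi/4)/2 + sqrt(2)/2

f(pi/4) = sqrt(2)/2
f′(pi/4) = sqrt(2)/2
f′′(pi/4) = -sqrt(2)/2
f′′′(pi/4) = -sqrt(2)/2
The Taylor polynomial is Σ f^(k)(pi/4)/k! · (w - pi/4)^k.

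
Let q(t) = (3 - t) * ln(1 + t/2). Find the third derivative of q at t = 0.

Multiply each power in the prefactor through the base expansion.
From the series, [t^3] q = 1/4; multiply by 3! = 6 to get 3/2.

3/2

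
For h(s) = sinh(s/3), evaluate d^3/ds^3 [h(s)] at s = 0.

The coefficient of s^3 in the expansion is 1/162, so h′′′(0) = 3! * (1/162) = 1/27.

1/27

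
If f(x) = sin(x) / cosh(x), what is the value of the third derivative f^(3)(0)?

Divide the numerator series by the denominator series (power-series long division).
The coefficient of x^3 in the expansion is -2/3, so f′′′(0) = 3! * (-2/3) = -4.

-4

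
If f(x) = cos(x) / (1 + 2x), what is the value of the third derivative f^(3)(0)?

-42

Expand each factor separately, then convolve coefficients.
The coefficient of x^3 in the expansion is -7, so f′′′(0) = 3! * (-7) = -42.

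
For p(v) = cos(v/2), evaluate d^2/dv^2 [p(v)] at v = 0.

The coefficient of v^2 in the expansion is -1/8, so p′′(0) = 2! * (-1/8) = -1/4.

-1/4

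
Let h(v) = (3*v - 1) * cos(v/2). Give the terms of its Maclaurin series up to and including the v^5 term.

v^5/128 - v^4/384 - 3*v^3/8 + v^2/8 + 3*v - 1

Multiply each power in the prefactor through the base expansion.
[v^0] = -1;  [v^1] = 3;  [v^2] = 1/8;  [v^3] = -3/8;  [v^4] = -1/384;  [v^5] = 1/128.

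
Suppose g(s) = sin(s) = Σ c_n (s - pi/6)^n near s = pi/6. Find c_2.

-1/4

[(s - pi/6)^0] = 1/2;  [(s - pi/6)^1] = sqrt(3)/2;  [(s - pi/6)^2] = -1/4.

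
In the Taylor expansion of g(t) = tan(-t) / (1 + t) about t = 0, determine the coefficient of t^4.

4/3

Take the Cauchy product of the two expansions.
[t^0] = 0;  [t^1] = -1;  [t^2] = 1;  [t^3] = -4/3;  [t^4] = 4/3.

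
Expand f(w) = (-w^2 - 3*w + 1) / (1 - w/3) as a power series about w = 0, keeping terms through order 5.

Shift and add copies of the series according to the polynomial's terms.
[w^0] = 1;  [w^1] = -8/3;  [w^2] = -17/9;  [w^3] = -17/27;  [w^4] = -17/81;  [w^5] = -17/243.

-17*w^5/243 - 17*w^4/81 - 17*w^3/27 - 17*w^2/9 - 8*w/3 + 1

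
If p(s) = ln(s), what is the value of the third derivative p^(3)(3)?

2/27

Differentiate repeatedly and evaluate at the center.
From the series, [(s - 3)^3] p = 1/81; multiply by 3! = 6 to get 2/27.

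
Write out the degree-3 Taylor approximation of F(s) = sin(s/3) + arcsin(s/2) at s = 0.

Combine the two series term by term.
[s^0] = 0;  [s^1] = 5/6;  [s^2] = 0;  [s^3] = 19/1296.

19*s^3/1296 + 5*s/6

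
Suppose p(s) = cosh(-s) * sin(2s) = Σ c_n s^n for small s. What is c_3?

-1/3

Multiply the two series term by term and collect like powers.
[s^0] = 0;  [s^1] = 2;  [s^2] = 0;  [s^3] = -1/3.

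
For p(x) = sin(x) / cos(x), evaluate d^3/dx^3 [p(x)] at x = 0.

Write the quotient as an unknown series and match coefficients against numerator = denominator · series.
The coefficient of x^3 in the expansion is 1/3, so p′′′(0) = 3! * (1/3) = 2.

2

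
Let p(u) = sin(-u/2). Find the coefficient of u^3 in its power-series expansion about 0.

1/48

Apply the Taylor formula c_k = f^(k)(a)/k!.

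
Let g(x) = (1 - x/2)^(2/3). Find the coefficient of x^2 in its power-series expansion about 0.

-1/36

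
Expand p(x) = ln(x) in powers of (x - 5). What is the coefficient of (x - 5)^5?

Apply the Taylor formula c_k = f^(k)(a)/k!.
p(5) = ln(5)
p′(5) = 1/5
p′′(5) = -1/25
p′′′(5) = 2/125
p^(4)(5) = -6/625
p^(5)(5) = 24/3125
So c_5 = p^(5)(5)/5! = 1/15625.

1/15625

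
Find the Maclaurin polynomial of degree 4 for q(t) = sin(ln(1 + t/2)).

Compose series: expand the inner function first, then feed it into the outer expansion.
q(0) = 0
q′(0) = 1/2
q′′(0) = -1/4
q′′′(0) = 1/8
q^(4)(0) = 0

t^3/48 - t^2/8 + t/2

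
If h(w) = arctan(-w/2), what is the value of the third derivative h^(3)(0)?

Use the known series and substitute for the argument.
From the series, [w^3] h = 1/24; multiply by 3! = 6 to get 1/4.

1/4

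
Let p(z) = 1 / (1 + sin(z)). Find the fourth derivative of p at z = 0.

Write 1/(1+u) = 1 - u + u^2 - u^3 + ... and substitute the series for u.
From the series, [z^4] p = 2/3; multiply by 4! = 24 to get 16.

16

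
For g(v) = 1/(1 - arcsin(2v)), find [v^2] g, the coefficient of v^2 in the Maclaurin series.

Plug the Maclaurin series of the inner function into that of the outer and collect terms.
g(0) = 1
g′(0) = 2
g′′(0) = 8

4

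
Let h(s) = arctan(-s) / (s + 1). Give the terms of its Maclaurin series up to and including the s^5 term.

Use 1/(1 - r) = Σ r^k on the denominator, then take the Cauchy product.
h(0) = 0
h′(0) = -1
h′′(0) = 2
h′′′(0) = -4
h^(4)(0) = 16
h^(5)(0) = -104

-13*s^5/15 + 2*s^4/3 - 2*s^3/3 + s^2 - s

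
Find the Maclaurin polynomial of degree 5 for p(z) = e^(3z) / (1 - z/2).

Take the Cauchy product of the two expansions.

899*z^5/160 + 115*z^4/16 + 61*z^3/8 + 25*z^2/4 + 7*z/2 + 1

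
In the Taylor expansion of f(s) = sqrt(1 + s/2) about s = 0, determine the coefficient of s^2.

Use the known series and substitute for the argument.
So c_2 = f′′(0)/2! = -1/32.

-1/32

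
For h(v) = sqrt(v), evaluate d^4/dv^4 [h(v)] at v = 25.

Compute the successive derivatives at the expansion point and divide by k!.
From the series, [(v - 25)^4] h = -1/2000000; multiply by 4! = 24 to get -3/250000.

-3/250000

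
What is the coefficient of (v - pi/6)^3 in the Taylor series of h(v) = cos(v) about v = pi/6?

Apply the Taylor formula c_k = f^(k)(a)/k!.

1/12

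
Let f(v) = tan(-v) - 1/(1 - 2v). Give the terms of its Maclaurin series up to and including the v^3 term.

-25*v^3/3 - 4*v^2 - 3*v - 1

Combine the two series term by term.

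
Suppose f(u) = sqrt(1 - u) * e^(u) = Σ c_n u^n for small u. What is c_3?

Multiply the two series term by term and collect like powers.
f(0) = 1
f′(0) = 1/2
f′′(0) = -1/4
f′′′(0) = -13/8
So c_3 = f′′′(0)/3! = -13/48.

-13/48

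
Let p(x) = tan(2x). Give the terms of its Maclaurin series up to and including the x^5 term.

64*x^5/15 + 8*x^3/3 + 2*x

p(0) = 0
p′(0) = 2
p′′(0) = 0
p′′′(0) = 16
p^(4)(0) = 0
p^(5)(0) = 512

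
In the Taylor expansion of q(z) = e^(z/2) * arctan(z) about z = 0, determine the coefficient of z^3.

Take the Cauchy product of the two expansions.
q(0) = 0
q′(0) = 1
q′′(0) = 1
q′′′(0) = -5/4
So c_3 = q′′′(0)/3! = -5/24.

-5/24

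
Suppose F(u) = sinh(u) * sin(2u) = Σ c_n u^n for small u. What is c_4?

Take the Cauchy product of the two expansions.
[u^0] = 0;  [u^1] = 0;  [u^2] = 2;  [u^3] = 0;  [u^4] = -1.

-1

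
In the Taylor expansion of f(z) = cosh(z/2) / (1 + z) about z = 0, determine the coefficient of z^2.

Multiply the two series term by term and collect like powers.

9/8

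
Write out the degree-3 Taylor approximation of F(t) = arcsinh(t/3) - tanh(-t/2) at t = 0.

-31*t^3/648 + 5*t/6

Combine the two series term by term.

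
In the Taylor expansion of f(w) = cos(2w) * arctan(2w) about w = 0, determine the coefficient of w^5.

196/15

Expand each factor separately, then convolve coefficients.
f(0) = 0
f′(0) = 2
f′′(0) = 0
f′′′(0) = -40
f^(4)(0) = 0
f^(5)(0) = 1568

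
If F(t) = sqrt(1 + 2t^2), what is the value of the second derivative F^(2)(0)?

The coefficient of t^2 in the expansion is 1, so F′′(0) = 2! * (1) = 2.

2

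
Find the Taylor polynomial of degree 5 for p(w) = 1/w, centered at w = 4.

-(w - 4)^5/4096 + (w - 4)^4/1024 - (w - 4)^3/256 + (w - 4)^2/64 - (w - 4)/16 + 1/4

p(4) = 1/4
p′(4) = -1/16
p′′(4) = 1/32
p′′′(4) = -3/128
p^(4)(4) = 3/128
p^(5)(4) = -15/512
Dividing each by k! gives the coefficients c_0, ..., c_5.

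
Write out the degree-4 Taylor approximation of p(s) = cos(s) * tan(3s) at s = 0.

15*s^3/2 + 3*s

Take the Cauchy product of the two expansions.
p(0) = 0
p′(0) = 3
p′′(0) = 0
p′′′(0) = 45
p^(4)(0) = 0
The Taylor polynomial is Σ p^(k)(0)/k! · s^k.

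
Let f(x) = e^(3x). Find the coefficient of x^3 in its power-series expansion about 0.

9/2

f(0) = 1
f′(0) = 3
f′′(0) = 9
f′′′(0) = 27
The Taylor polynomial is Σ f^(k)(0)/k! · x^k.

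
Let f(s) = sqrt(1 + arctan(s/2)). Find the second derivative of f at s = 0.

-1/16

Compose series: expand the inner function first, then feed it into the outer expansion.
The coefficient of s^2 in the expansion is -1/32, so f′′(0) = 2! * (-1/32) = -1/16.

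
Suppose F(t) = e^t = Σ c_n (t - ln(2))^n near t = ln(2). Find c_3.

[(t - ln(2))^0] = 2;  [(t - ln(2))^1] = 2;  [(t - ln(2))^2] = 1;  [(t - ln(2))^3] = 1/3.
So c_3 = F′′′(ln(2))/3! = 1/3.

1/3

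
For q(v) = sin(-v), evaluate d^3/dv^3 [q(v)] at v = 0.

1

The coefficient of v^3 in the expansion is 1/6, so q′′′(0) = 3! * (1/6) = 1.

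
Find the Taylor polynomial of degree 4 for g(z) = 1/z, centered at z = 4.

(z - 4)^4/1024 - (z - 4)^3/256 + (z - 4)^2/64 - (z - 4)/16 + 1/4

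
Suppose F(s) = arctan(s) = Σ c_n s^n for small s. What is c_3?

[s^0] = 0;  [s^1] = 1;  [s^2] = 0;  [s^3] = -1/3.

-1/3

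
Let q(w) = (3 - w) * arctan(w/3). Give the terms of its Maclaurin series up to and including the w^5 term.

Distribute the polynomial across the series and collect like powers.
q(0) = 0
q′(0) = 1
q′′(0) = -2/3
q′′′(0) = -2/9
q^(4)(0) = 8/27
q^(5)(0) = 8/27
Then c_k = q^(k)(0)/k! gives each Taylor coefficient.

w^5/405 + w^4/81 - w^3/27 - w^2/3 + w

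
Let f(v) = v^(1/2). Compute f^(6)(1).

Apply the Taylor formula c_k = f^(k)(a)/k!.
The coefficient of (v - 1)^6 in the expansion is -21/1024, so f^(6)(1) = 6! * (-21/1024) = -945/64.

-945/64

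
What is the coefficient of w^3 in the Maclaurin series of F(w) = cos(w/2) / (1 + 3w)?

-213/8

Expand each factor separately, then convolve coefficients.
F(0) = 1
F′(0) = -3
F′′(0) = 71/4
F′′′(0) = -639/4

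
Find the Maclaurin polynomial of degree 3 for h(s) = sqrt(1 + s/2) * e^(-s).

Write out both Maclaurin series and multiply, keeping only the needed powers.
h(0) = 1
h′(0) = -3/4
h′′(0) = 7/16
h′′′(0) = -1/64
Dividing each by k! gives the coefficients c_0, ..., c_3.

-s^3/384 + 7*s^2/32 - 3*s/4 + 1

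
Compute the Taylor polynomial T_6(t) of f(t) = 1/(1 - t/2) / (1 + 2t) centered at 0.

Expand each factor separately, then convolve coefficients.
f(0) = 1
f′(0) = -3/2
f′′(0) = 13/2
f′′′(0) = -153/4
f^(4)(0) = 615/2
f^(5)(0) = -12285/4
f^(6)(0) = 147465/4

3277*t^6/64 - 819*t^5/32 + 205*t^4/16 - 51*t^3/8 + 13*t^2/4 - 3*t/2 + 1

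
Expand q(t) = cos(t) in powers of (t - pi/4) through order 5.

-sqrt(2)*(t - pi/4)^5/240 + sqrt(2)*(t - pi/4)^4/48 + sqrt(2)*(t - pi/4)^3/12 - sqrt(2)*(t - pi/4)^2/4 - sqrt(2)*(t - pi/4)/2 + sqrt(2)/2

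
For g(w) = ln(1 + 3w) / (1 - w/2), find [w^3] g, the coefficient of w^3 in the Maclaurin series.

Expand each factor separately, then convolve coefficients.
g(0) = 0
g′(0) = 3
g′′(0) = -6
g′′′(0) = 45

15/2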